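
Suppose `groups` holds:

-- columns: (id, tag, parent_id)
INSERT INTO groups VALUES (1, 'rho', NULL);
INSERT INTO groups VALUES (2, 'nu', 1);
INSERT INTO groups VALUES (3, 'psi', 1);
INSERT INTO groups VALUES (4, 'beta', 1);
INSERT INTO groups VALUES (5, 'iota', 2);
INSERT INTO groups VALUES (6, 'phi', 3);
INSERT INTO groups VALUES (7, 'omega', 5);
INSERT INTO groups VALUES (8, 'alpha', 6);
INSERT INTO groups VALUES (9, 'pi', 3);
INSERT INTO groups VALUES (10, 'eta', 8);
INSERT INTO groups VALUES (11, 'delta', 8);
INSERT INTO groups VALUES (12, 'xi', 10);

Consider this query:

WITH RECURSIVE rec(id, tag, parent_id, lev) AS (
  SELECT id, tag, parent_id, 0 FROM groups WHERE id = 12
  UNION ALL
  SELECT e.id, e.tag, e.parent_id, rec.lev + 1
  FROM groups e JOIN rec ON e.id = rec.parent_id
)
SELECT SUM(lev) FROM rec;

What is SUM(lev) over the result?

15

Base: id=12 (xi), parent_id=10, lev 0.
Iteration 1: join on id=10 -> eta (id 10, parent_id=8, lev 1).
Iteration 2: join on id=8 -> alpha (id 8, parent_id=6, lev 2).
Iteration 3: join on id=6 -> phi (id 6, parent_id=3, lev 3).
Iteration 4: join on id=3 -> psi (id 3, parent_id=1, lev 4).
Iteration 5: join on id=1 -> rho (id 1, parent_id=NULL, lev 5).
Iteration 6: parent_id is NULL; no match; recursion stops.
SUM(lev) = 0 + 1 + 2 + 3 + 4 + 5 = 15.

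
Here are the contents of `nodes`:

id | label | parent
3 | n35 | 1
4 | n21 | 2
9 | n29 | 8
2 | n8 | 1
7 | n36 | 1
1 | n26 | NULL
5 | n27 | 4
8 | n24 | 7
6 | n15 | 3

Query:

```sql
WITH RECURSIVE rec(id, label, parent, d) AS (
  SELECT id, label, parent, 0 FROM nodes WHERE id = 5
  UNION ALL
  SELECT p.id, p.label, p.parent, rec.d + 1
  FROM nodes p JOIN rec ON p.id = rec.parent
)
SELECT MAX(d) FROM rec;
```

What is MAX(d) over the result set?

3

Base: id=5 (n27), parent=4, d 0.
Iteration 1: join on id=4 -> n21 (id 4, parent=2, d 1).
Iteration 2: join on id=2 -> n8 (id 2, parent=1, d 2).
Iteration 3: join on id=1 -> n26 (id 1, parent=NULL, d 3).
Iteration 4: parent is NULL; no match; recursion stops.
d values: 0, 1, 2, 3; the maximum is 3.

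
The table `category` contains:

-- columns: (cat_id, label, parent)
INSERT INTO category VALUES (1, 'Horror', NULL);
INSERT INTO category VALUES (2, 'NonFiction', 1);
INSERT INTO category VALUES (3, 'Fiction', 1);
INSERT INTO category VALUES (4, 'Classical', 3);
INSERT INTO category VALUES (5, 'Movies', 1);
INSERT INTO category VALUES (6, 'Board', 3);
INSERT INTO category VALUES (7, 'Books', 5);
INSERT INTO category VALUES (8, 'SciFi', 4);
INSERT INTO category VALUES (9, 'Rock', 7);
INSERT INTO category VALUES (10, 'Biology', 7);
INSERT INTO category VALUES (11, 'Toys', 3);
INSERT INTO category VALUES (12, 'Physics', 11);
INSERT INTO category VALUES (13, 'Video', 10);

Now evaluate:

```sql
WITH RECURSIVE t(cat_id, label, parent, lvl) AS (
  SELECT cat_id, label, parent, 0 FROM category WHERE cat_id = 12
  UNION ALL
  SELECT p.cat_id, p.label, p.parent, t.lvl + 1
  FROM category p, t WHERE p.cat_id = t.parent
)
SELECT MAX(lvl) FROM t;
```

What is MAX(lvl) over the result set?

3

Base: cat_id=12 (Physics), parent=11, lvl 0.
Iteration 1: join on cat_id=11 -> Toys (id 11, parent=3, lvl 1).
Iteration 2: join on cat_id=3 -> Fiction (id 3, parent=1, lvl 2).
Iteration 3: join on cat_id=1 -> Horror (id 1, parent=NULL, lvl 3).
Iteration 4: parent is NULL; no match; recursion stops.
lvl values: 0, 1, 2, 3; the maximum is 3.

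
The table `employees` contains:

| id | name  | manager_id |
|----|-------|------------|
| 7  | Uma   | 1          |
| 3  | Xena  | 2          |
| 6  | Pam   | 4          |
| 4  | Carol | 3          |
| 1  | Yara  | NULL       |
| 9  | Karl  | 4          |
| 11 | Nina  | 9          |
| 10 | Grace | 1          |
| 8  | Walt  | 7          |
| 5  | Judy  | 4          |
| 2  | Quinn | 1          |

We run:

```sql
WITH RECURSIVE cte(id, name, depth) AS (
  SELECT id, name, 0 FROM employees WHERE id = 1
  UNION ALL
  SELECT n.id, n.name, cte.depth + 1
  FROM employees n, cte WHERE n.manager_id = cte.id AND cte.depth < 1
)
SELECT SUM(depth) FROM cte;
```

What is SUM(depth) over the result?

3

Base: id=1 (Yara) at depth 0.
Iteration 1: rows with manager_id in {1} -> Quinn (id 2, depth 1), Uma (id 7, depth 1), Grace (id 10, depth 1).
Iteration 2: depth < 1 fails for all current rows; recursion stops.
SUM(depth) = 0 + 1 + 1 + 1 = 3.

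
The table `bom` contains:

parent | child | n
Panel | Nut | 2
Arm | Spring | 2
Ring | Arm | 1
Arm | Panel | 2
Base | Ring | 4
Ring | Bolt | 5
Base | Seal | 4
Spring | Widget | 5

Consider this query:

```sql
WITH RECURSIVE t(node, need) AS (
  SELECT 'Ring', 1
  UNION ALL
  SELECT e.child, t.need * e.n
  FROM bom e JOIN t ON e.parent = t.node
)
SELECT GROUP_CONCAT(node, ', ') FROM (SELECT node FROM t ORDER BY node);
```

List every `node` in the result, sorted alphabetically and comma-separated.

Base: (Ring, need=1).
Iteration 1: components of {Ring} -> Arm = 1*1 = 1, Bolt = 1*5 = 5.
Iteration 2: components of {Arm,Bolt} -> Panel = 1*2 = 2, Spring = 1*2 = 2.
Iteration 3: components of {Panel,Spring} -> Nut = 2*2 = 4, Widget = 2*5 = 10.
Iteration 4: no further components; recursion stops.

Arm, Bolt, Nut, Panel, Ring, Spring, Widget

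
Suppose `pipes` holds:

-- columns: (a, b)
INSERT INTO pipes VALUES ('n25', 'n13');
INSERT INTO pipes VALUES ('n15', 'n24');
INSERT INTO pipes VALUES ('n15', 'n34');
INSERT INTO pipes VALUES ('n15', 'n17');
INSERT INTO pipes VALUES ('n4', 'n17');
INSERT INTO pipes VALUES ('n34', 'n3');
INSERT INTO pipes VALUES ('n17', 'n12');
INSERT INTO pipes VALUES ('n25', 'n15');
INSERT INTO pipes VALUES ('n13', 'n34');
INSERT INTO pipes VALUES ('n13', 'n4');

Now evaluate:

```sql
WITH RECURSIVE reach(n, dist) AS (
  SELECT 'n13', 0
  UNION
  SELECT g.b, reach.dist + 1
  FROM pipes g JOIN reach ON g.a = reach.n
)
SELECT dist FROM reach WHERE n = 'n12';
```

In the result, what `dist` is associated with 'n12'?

Base: (n13, dist=0).
Iteration 1: edges from {n13} -> (n34, dist=1), (n4, dist=1).
Iteration 2: edges from {n34,n4} -> (n17, dist=2), (n3, dist=2).
Iteration 3: edges from {n17,n3} -> (n12, dist=3).
Iteration 4: no outgoing edges from {n12}; recursion stops.

3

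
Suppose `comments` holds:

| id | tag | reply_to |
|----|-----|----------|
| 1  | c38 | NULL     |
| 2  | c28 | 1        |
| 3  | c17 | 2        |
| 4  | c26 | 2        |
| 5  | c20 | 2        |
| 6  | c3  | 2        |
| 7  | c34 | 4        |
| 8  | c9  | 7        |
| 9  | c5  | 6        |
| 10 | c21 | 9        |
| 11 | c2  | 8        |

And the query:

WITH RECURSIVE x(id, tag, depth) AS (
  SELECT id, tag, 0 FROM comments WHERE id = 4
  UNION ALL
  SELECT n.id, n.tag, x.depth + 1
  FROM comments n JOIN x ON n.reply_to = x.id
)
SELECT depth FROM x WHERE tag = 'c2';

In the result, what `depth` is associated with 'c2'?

3

Base: id=4 (c26) at depth 0.
Iteration 1: rows with reply_to in {4} -> c34 (id 7, depth 1).
Iteration 2: rows with reply_to in {7} -> c9 (id 8, depth 2).
Iteration 3: rows with reply_to in {8} -> c2 (id 11, depth 3).
Iteration 4: no rows with reply_to in {11}; recursion stops.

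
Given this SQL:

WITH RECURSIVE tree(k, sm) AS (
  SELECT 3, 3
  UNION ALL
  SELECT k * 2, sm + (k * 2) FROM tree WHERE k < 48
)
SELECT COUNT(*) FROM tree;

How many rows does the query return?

5

Base: k=3, sm=3.
Iteration 1: 3 < 48 holds -> k = 3 * 2 = 6, sm = 3 + 6 = 9.
Iteration 2: 6 < 48 holds -> k = 6 * 2 = 12, sm = 9 + 12 = 21.
Iteration 3: 12 < 48 holds -> k = 12 * 2 = 24, sm = 21 + 24 = 45.
Iteration 4: 24 < 48 holds -> k = 24 * 2 = 48, sm = 45 + 48 = 93.
Iteration 5: 48 < 48 fails; recursion stops.
Total rows emitted: 5.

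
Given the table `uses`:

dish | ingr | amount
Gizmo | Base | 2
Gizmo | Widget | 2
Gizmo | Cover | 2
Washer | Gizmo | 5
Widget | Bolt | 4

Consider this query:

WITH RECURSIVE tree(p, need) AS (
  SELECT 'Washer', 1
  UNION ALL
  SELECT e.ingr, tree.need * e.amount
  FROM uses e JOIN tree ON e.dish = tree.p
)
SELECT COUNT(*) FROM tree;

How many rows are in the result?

6

Base: (Washer, need=1).
Iteration 1: components of {Washer} -> Gizmo = 1*5 = 5.
Iteration 2: components of {Gizmo} -> Base = 5*2 = 10, Cover = 5*2 = 10, Widget = 5*2 = 10.
Iteration 3: components of {Base,Cover,Widget} -> Bolt = 10*4 = 40.
Iteration 4: no further components; recursion stops.
Total rows emitted: 6.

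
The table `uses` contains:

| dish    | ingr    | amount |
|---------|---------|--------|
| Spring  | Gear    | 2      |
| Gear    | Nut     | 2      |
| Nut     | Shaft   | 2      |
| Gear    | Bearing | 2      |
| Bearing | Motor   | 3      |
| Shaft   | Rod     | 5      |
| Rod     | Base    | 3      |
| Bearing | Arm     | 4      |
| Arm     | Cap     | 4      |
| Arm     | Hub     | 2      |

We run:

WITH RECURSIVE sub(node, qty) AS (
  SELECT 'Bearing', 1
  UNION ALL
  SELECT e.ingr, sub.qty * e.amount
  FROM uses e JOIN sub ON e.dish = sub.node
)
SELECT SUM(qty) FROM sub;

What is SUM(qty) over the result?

Base: (Bearing, qty=1).
Iteration 1: components of {Bearing} -> Arm = 1*4 = 4, Motor = 1*3 = 3.
Iteration 2: components of {Arm,Motor} -> Cap = 4*4 = 16, Hub = 4*2 = 8.
Iteration 3: no further components; recursion stops.
SUM(qty) = 1 + 3 + 4 + 16 + 8 = 32.

32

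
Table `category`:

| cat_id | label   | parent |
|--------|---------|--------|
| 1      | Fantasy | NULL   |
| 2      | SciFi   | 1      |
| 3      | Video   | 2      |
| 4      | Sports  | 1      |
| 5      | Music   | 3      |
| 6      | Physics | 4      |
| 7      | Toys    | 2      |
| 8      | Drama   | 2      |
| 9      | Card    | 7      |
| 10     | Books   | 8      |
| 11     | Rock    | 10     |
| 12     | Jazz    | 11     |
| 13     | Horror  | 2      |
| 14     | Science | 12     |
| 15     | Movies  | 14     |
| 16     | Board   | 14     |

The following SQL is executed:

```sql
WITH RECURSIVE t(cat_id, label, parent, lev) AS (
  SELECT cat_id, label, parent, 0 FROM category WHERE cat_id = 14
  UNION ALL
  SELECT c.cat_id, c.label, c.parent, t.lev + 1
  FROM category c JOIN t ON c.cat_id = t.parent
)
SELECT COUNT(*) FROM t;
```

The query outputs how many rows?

7

Base: cat_id=14 (Science), parent=12, lev 0.
Iteration 1: join on cat_id=12 -> Jazz (id 12, parent=11, lev 1).
Iteration 2: join on cat_id=11 -> Rock (id 11, parent=10, lev 2).
Iteration 3: join on cat_id=10 -> Books (id 10, parent=8, lev 3).
Iteration 4: join on cat_id=8 -> Drama (id 8, parent=2, lev 4).
Iteration 5: join on cat_id=2 -> SciFi (id 2, parent=1, lev 5).
Iteration 6: join on cat_id=1 -> Fantasy (id 1, parent=NULL, lev 6).
Iteration 7: parent is NULL; no match; recursion stops.
Total rows emitted: 7.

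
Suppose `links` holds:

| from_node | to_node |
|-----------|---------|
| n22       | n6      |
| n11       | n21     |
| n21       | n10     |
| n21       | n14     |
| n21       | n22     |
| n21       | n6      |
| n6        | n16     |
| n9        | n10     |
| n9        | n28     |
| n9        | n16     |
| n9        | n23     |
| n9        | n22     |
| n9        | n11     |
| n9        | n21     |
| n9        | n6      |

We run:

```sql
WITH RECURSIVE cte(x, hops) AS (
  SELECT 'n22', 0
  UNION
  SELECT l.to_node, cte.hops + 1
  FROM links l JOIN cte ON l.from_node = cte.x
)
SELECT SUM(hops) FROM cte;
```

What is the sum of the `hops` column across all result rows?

3

Base: (n22, hops=0).
Iteration 1: edges from {n22} -> (n6, hops=1).
Iteration 2: edges from {n6} -> (n16, hops=2).
Iteration 3: no outgoing edges from {n16}; recursion stops.
SUM(hops) = 0 + 1 + 2 = 3.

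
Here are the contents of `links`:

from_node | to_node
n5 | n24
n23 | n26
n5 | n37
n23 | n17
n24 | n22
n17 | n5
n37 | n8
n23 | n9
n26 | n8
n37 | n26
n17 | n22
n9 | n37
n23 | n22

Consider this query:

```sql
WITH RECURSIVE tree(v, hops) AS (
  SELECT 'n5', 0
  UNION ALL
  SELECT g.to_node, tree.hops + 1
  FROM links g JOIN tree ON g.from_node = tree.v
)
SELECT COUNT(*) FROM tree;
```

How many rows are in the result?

7

Base: (n5, hops=0).
Iteration 1: edges from {n5} -> (n24, hops=1), (n37, hops=1).
Iteration 2: edges from {n24,n37} -> (n22, hops=2), (n26, hops=2), (n8, hops=2).
Iteration 3: edges from {n22,n26,n8} -> (n8, hops=3).
Iteration 4: no outgoing edges from {n8}; recursion stops.
Total rows emitted: 7.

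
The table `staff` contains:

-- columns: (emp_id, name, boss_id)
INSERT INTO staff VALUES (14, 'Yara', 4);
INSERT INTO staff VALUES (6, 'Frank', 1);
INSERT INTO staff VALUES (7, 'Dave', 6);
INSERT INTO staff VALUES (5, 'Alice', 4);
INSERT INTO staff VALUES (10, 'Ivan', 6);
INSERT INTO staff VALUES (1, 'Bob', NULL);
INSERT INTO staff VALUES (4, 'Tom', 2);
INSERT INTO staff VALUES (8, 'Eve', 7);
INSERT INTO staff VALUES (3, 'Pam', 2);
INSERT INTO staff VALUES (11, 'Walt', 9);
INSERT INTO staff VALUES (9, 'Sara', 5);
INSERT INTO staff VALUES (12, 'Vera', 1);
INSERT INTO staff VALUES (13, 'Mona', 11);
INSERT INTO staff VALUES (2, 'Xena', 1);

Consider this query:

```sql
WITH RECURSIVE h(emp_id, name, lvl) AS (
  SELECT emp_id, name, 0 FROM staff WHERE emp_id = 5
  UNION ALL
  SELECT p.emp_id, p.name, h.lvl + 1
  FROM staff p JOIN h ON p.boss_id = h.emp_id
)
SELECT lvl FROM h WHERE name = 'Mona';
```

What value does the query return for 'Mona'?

Base: emp_id=5 (Alice) at lvl 0.
Iteration 1: rows with boss_id in {5} -> Sara (id 9, lvl 1).
Iteration 2: rows with boss_id in {9} -> Walt (id 11, lvl 2).
Iteration 3: rows with boss_id in {11} -> Mona (id 13, lvl 3).
Iteration 4: no rows with boss_id in {13}; recursion stops.

3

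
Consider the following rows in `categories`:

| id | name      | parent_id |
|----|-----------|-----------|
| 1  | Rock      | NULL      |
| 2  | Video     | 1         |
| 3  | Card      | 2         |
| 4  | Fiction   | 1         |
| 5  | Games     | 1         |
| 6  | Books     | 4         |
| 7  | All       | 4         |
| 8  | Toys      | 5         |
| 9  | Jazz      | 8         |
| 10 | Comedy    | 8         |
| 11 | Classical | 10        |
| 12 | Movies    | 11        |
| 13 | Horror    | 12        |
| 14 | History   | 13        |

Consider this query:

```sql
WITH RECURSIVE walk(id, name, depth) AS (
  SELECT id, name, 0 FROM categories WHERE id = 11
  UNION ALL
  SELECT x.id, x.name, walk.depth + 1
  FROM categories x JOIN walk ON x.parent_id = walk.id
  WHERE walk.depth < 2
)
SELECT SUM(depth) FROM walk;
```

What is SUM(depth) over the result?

3

Base: id=11 (Classical) at depth 0.
Iteration 1: rows with parent_id in {11} -> Movies (id 12, depth 1).
Iteration 2: rows with parent_id in {12} -> Horror (id 13, depth 2).
Iteration 3: depth < 2 fails for all current rows; recursion stops.
SUM(depth) = 0 + 1 + 2 = 3.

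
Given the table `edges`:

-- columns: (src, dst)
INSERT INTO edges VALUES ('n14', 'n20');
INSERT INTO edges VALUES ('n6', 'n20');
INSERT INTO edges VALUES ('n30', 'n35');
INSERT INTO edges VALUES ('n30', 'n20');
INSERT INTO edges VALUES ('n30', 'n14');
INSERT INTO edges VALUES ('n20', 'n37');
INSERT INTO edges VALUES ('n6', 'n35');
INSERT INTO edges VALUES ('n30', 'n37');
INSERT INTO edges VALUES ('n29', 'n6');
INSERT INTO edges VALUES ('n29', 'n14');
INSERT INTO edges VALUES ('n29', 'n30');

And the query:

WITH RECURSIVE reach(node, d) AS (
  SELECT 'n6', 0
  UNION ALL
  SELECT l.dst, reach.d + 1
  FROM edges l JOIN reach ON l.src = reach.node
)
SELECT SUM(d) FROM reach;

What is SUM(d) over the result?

4

Base: (n6, d=0).
Iteration 1: edges from {n6} -> (n20, d=1), (n35, d=1).
Iteration 2: edges from {n20,n35} -> (n37, d=2).
Iteration 3: no outgoing edges from {n37}; recursion stops.
SUM(d) = 0 + 1 + 1 + 2 = 4.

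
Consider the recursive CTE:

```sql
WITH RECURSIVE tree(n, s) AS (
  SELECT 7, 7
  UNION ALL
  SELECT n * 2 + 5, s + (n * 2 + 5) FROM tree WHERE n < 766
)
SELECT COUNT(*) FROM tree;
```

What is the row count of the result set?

Base: n=7, s=7.
Iteration 1: 7 < 766 holds -> n = 7 * 2 + 5 = 19, s = 7 + 19 = 26.
Iteration 2: 19 < 766 holds -> n = 19 * 2 + 5 = 43, s = 26 + 43 = 69.
Iteration 3: 43 < 766 holds -> n = 43 * 2 + 5 = 91, s = 69 + 91 = 160.
Iteration 4: 91 < 766 holds -> n = 91 * 2 + 5 = 187, s = 160 + 187 = 347.
Iteration 5: 187 < 766 holds -> n = 187 * 2 + 5 = 379, s = 347 + 379 = 726.
Iteration 6: 379 < 766 holds -> n = 379 * 2 + 5 = 763, s = 726 + 763 = 1489.
Iteration 7: 763 < 766 holds -> n = 763 * 2 + 5 = 1531, s = 1489 + 1531 = 3020.
Iteration 8: 1531 < 766 fails; recursion stops.
Total rows emitted: 8.

8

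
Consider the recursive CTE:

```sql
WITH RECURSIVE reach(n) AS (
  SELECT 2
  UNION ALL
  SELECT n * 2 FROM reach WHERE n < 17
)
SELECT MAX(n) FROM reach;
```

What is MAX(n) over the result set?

Base: n=2.
Iteration 1: 2 < 17 holds -> n = 2 * 2 = 4.
Iteration 2: 4 < 17 holds -> n = 4 * 2 = 8.
Iteration 3: 8 < 17 holds -> n = 8 * 2 = 16.
Iteration 4: 16 < 17 holds -> n = 16 * 2 = 32.
Iteration 5: 32 < 17 fails; recursion stops.
n values: 2, 4, 8, 16, 32; the maximum is 32.

32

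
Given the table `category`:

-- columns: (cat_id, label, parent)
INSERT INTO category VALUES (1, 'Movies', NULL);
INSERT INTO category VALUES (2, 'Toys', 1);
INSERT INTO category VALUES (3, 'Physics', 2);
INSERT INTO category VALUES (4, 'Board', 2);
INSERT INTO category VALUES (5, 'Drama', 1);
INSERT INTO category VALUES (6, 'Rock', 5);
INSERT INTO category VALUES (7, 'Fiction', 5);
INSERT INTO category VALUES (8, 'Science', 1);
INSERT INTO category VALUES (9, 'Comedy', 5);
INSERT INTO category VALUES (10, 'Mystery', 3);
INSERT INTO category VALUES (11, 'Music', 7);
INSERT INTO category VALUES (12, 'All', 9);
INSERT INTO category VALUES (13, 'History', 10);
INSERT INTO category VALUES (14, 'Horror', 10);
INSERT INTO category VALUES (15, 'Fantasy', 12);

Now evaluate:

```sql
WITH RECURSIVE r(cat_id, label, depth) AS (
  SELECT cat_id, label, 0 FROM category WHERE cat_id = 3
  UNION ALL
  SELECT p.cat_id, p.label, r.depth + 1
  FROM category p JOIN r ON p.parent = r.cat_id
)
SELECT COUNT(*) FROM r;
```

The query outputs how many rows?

Base: cat_id=3 (Physics) at depth 0.
Iteration 1: rows with parent in {3} -> Mystery (id 10, depth 1).
Iteration 2: rows with parent in {10} -> History (id 13, depth 2), Horror (id 14, depth 2).
Iteration 3: no rows with parent in {13,14}; recursion stops.
Total rows emitted: 4.

4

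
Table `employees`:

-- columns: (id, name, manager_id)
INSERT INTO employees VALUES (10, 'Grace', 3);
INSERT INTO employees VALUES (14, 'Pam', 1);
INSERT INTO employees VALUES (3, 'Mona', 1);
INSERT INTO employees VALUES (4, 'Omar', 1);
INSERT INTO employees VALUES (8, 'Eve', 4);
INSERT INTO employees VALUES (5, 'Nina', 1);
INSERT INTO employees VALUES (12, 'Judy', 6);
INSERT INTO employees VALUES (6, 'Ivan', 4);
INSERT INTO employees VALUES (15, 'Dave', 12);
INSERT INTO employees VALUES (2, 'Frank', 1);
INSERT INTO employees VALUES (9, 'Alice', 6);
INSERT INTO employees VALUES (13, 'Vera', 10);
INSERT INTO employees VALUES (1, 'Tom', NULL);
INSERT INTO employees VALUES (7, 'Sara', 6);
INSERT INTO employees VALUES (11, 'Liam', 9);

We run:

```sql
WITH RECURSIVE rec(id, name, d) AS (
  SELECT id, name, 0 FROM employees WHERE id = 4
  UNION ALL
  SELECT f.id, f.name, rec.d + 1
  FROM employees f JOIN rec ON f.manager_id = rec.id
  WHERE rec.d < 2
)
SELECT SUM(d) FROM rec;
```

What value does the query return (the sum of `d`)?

Base: id=4 (Omar) at d 0.
Iteration 1: rows with manager_id in {4} -> Ivan (id 6, d 1), Eve (id 8, d 1).
Iteration 2: rows with manager_id in {6,8} -> Sara (id 7, d 2), Alice (id 9, d 2), Judy (id 12, d 2).
Iteration 3: d < 2 fails for all current rows; recursion stops.
SUM(d) = 0 + 1 + 1 + 2 + 2 + 2 = 8.

8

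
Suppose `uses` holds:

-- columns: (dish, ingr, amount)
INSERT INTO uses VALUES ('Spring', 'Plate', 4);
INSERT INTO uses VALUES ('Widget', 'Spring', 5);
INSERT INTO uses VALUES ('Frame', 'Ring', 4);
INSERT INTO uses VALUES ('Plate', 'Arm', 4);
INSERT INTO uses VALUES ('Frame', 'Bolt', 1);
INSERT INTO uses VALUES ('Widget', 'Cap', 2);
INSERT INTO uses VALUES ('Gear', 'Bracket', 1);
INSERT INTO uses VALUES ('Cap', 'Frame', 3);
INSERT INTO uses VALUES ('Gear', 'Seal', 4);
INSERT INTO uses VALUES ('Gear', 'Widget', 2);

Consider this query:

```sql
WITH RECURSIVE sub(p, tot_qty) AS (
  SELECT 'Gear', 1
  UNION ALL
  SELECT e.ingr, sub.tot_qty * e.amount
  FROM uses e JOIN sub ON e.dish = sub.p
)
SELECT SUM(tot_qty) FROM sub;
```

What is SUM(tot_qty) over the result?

294

Base: (Gear, tot_qty=1).
Iteration 1: components of {Gear} -> Bracket = 1*1 = 1, Seal = 1*4 = 4, Widget = 1*2 = 2.
Iteration 2: components of {Bracket,Seal,Widget} -> Cap = 2*2 = 4, Spring = 2*5 = 10.
Iteration 3: components of {Cap,Spring} -> Frame = 4*3 = 12, Plate = 10*4 = 40.
Iteration 4: components of {Frame,Plate} -> Arm = 40*4 = 160, Bolt = 12*1 = 12, Ring = 12*4 = 48.
Iteration 5: no further components; recursion stops.
SUM(tot_qty) = 1 + 4 + 1 + 2 + 10 + 4 + 40 + 12 + 160 + 12 + 48 = 294.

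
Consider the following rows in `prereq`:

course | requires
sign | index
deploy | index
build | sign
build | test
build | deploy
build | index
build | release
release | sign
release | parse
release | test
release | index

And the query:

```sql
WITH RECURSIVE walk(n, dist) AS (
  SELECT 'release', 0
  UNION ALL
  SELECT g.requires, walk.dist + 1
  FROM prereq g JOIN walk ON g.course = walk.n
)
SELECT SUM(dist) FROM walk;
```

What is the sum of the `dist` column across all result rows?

Base: (release, dist=0).
Iteration 1: edges from {release} -> (index, dist=1), (parse, dist=1), (sign, dist=1), (test, dist=1).
Iteration 2: edges from {index,parse,sign,test} -> (index, dist=2).
Iteration 3: no outgoing edges from {index}; recursion stops.
SUM(dist) = 0 + 1 + 1 + 1 + 1 + 2 = 6.

6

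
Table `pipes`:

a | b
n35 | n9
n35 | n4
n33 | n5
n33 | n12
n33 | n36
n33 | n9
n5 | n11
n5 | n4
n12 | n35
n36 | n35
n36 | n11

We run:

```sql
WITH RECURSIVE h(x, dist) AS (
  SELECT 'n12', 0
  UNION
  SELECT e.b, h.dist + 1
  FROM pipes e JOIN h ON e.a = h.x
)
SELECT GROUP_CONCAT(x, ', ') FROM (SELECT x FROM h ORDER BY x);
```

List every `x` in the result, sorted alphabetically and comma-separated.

Base: (n12, dist=0).
Iteration 1: edges from {n12} -> (n35, dist=1).
Iteration 2: edges from {n35} -> (n4, dist=2), (n9, dist=2).
Iteration 3: no outgoing edges from {n4,n9}; recursion stops.

n12, n35, n4, n9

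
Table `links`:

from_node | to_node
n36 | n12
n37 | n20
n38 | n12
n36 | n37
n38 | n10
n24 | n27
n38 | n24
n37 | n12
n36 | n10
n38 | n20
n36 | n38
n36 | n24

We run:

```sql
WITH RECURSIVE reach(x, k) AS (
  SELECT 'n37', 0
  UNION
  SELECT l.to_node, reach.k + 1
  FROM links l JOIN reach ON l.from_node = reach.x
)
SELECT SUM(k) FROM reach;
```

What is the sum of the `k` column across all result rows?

2

Base: (n37, k=0).
Iteration 1: edges from {n37} -> (n12, k=1), (n20, k=1).
Iteration 2: no outgoing edges from {n12,n20}; recursion stops.
SUM(k) = 0 + 1 + 1 = 2.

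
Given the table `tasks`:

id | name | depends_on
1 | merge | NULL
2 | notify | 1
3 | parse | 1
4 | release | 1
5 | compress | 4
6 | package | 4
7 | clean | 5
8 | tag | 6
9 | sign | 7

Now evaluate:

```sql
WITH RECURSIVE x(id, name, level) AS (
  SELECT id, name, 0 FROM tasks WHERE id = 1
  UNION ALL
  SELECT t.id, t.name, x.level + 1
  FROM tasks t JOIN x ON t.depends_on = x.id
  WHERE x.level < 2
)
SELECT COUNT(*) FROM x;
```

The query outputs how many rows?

Base: id=1 (merge) at level 0.
Iteration 1: rows with depends_on in {1} -> notify (id 2, level 1), parse (id 3, level 1), release (id 4, level 1).
Iteration 2: rows with depends_on in {2,3,4} -> compress (id 5, level 2), package (id 6, level 2).
Iteration 3: level < 2 fails for all current rows; recursion stops.
Total rows emitted: 6.

6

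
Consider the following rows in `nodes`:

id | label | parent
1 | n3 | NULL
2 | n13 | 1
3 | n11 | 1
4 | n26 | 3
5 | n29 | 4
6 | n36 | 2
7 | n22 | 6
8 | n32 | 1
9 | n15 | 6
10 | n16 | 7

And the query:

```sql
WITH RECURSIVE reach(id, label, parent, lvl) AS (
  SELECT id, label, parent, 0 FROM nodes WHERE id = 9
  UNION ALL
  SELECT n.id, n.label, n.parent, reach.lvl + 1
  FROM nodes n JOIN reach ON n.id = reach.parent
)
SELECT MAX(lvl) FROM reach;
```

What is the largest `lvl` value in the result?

3

Base: id=9 (n15), parent=6, lvl 0.
Iteration 1: join on id=6 -> n36 (id 6, parent=2, lvl 1).
Iteration 2: join on id=2 -> n13 (id 2, parent=1, lvl 2).
Iteration 3: join on id=1 -> n3 (id 1, parent=NULL, lvl 3).
Iteration 4: parent is NULL; no match; recursion stops.
lvl values: 0, 1, 2, 3; the maximum is 3.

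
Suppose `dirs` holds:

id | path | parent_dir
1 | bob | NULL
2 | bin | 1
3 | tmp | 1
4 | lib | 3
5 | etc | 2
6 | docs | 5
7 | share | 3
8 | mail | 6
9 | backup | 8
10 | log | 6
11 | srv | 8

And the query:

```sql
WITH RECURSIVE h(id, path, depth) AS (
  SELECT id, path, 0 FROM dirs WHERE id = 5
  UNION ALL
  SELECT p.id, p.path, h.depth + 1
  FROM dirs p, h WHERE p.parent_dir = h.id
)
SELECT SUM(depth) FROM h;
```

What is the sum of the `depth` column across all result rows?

Base: id=5 (etc) at depth 0.
Iteration 1: rows with parent_dir in {5} -> docs (id 6, depth 1).
Iteration 2: rows with parent_dir in {6} -> mail (id 8, depth 2), log (id 10, depth 2).
Iteration 3: rows with parent_dir in {8,10} -> backup (id 9, depth 3), srv (id 11, depth 3).
Iteration 4: no rows with parent_dir in {9,11}; recursion stops.
SUM(depth) = 0 + 1 + 2 + 2 + 3 + 3 = 11.

11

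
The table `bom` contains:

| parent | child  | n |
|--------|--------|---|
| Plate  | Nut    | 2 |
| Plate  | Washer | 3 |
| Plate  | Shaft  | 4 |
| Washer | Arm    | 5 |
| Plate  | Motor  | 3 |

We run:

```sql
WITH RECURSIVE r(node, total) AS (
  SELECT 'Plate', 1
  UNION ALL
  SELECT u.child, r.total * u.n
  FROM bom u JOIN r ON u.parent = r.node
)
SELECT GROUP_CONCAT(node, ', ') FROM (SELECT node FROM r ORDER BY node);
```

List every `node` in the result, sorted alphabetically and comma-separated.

Arm, Motor, Nut, Plate, Shaft, Washer

Base: (Plate, total=1).
Iteration 1: components of {Plate} -> Motor = 1*3 = 3, Nut = 1*2 = 2, Shaft = 1*4 = 4, Washer = 1*3 = 3.
Iteration 2: components of {Motor,Nut,Shaft,Washer} -> Arm = 3*5 = 15.
Iteration 3: no further components; recursion stops.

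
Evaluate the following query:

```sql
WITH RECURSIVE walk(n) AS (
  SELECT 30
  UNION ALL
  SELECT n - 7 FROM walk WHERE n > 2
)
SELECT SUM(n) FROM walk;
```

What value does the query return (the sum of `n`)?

80

Base: n=30.
Iteration 1: 30 > 2 holds -> n = 30 - 7 = 23.
Iteration 2: 23 > 2 holds -> n = 23 - 7 = 16.
Iteration 3: 16 > 2 holds -> n = 16 - 7 = 9.
Iteration 4: 9 > 2 holds -> n = 9 - 7 = 2.
Iteration 5: 2 > 2 fails; recursion stops.
SUM(n) = 30 + 23 + 16 + 9 + 2 = 80.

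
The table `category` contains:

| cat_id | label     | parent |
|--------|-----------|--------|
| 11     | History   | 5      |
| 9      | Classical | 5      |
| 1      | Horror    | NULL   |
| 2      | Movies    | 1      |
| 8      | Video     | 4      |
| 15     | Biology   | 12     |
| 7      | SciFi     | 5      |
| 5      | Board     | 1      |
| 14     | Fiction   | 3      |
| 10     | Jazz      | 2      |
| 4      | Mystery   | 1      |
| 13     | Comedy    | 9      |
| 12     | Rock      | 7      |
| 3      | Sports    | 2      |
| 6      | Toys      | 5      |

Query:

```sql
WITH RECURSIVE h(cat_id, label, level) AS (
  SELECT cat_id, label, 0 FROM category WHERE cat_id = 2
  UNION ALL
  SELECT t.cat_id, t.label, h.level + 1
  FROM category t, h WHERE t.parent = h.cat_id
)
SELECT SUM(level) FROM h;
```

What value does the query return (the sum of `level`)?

Base: cat_id=2 (Movies) at level 0.
Iteration 1: rows with parent in {2} -> Sports (id 3, level 1), Jazz (id 10, level 1).
Iteration 2: rows with parent in {3,10} -> Fiction (id 14, level 2).
Iteration 3: no rows with parent in {14}; recursion stops.
SUM(level) = 0 + 1 + 1 + 2 = 4.

4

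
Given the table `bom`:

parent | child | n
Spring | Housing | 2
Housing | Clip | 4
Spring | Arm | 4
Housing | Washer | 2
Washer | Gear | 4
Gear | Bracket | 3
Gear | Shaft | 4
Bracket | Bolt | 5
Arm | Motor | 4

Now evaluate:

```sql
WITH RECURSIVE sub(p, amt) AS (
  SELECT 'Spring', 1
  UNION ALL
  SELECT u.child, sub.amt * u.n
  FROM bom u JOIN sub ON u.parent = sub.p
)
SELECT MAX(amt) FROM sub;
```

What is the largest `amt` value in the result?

Base: (Spring, amt=1).
Iteration 1: components of {Spring} -> Arm = 1*4 = 4, Housing = 1*2 = 2.
Iteration 2: components of {Arm,Housing} -> Clip = 2*4 = 8, Motor = 4*4 = 16, Washer = 2*2 = 4.
Iteration 3: components of {Clip,Motor,Washer} -> Gear = 4*4 = 16.
Iteration 4: components of {Gear} -> Bracket = 16*3 = 48, Shaft = 16*4 = 64.
Iteration 5: components of {Bracket,Shaft} -> Bolt = 48*5 = 240.
Iteration 6: no further components; recursion stops.
amt values: 1, 2, 4, 8, 4, 16, 16, 48, 64, 240; the maximum is 240.

240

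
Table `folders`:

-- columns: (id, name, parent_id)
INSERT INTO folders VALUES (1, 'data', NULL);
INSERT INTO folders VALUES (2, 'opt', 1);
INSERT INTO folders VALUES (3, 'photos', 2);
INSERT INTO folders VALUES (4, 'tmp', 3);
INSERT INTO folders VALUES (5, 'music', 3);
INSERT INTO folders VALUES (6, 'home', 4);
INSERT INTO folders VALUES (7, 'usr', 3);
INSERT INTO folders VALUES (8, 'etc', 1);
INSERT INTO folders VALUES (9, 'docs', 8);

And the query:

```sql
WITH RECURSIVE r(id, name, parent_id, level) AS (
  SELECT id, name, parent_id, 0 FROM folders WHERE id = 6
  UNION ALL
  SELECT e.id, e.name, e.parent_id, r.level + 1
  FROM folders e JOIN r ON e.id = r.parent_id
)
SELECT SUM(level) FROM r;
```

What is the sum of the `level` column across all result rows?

10

Base: id=6 (home), parent_id=4, level 0.
Iteration 1: join on id=4 -> tmp (id 4, parent_id=3, level 1).
Iteration 2: join on id=3 -> photos (id 3, parent_id=2, level 2).
Iteration 3: join on id=2 -> opt (id 2, parent_id=1, level 3).
Iteration 4: join on id=1 -> data (id 1, parent_id=NULL, level 4).
Iteration 5: parent_id is NULL; no match; recursion stops.
SUM(level) = 0 + 1 + 2 + 3 + 4 = 10.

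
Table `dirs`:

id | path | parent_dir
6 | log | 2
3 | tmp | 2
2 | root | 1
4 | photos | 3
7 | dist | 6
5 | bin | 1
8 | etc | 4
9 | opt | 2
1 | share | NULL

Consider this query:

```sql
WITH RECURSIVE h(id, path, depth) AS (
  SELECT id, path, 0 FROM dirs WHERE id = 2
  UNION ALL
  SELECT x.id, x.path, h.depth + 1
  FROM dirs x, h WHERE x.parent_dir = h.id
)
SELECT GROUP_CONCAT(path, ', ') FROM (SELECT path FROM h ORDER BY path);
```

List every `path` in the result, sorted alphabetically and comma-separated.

dist, etc, log, opt, photos, root, tmp

Base: id=2 (root) at depth 0.
Iteration 1: rows with parent_dir in {2} -> tmp (id 3, depth 1), log (id 6, depth 1), opt (id 9, depth 1).
Iteration 2: rows with parent_dir in {3,6,9} -> photos (id 4, depth 2), dist (id 7, depth 2).
Iteration 3: rows with parent_dir in {4,7} -> etc (id 8, depth 3).
Iteration 4: no rows with parent_dir in {8}; recursion stops.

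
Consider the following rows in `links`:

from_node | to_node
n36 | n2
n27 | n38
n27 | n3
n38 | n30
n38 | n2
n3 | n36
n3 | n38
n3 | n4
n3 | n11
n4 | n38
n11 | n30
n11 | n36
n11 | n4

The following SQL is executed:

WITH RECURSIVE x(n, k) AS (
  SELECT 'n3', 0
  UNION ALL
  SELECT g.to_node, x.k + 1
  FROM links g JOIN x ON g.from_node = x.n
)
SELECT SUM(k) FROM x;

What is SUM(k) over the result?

Base: (n3, k=0).
Iteration 1: edges from {n3} -> (n11, k=1), (n36, k=1), (n38, k=1), (n4, k=1).
Iteration 2: edges from {n11,n36,n38,n4} -> (n2, k=2) x2, (n30, k=2) x2, (n36, k=2), (n38, k=2), (n4, k=2). [UNION ALL keeps all 7 new rows, including repeats]
Iteration 3: edges from {n2,n30,n36,n38,n4} -> (n2, k=3) x2, (n30, k=3), (n38, k=3). [UNION ALL keeps all 4 new rows, including repeats]
Iteration 4: edges from {n2,n30,n38} -> (n2, k=4), (n30, k=4).
Iteration 5: no outgoing edges from {n2,n30}; recursion stops.
SUM(k) = 0 + 1 + 1 + 1 + 1 + 2 + 2 + 2 + 2 + 2 + 2 + 2 + 3 + 3 + ... (18 terms) = 38.

38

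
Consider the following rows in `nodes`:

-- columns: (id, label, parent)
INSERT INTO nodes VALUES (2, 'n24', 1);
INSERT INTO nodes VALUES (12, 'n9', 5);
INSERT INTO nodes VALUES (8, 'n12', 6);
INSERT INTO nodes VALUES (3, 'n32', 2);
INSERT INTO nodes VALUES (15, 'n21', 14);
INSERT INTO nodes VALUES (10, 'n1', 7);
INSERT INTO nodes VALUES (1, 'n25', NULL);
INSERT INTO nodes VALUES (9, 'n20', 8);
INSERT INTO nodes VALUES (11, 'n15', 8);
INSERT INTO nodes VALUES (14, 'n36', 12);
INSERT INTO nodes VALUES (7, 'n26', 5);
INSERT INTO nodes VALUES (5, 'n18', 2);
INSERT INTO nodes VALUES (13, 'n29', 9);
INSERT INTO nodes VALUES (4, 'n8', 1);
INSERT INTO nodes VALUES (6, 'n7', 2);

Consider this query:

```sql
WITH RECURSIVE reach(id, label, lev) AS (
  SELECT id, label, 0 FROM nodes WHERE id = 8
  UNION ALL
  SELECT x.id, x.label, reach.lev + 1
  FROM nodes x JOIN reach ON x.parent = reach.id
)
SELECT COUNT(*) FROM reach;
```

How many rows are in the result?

Base: id=8 (n12) at lev 0.
Iteration 1: rows with parent in {8} -> n20 (id 9, lev 1), n15 (id 11, lev 1).
Iteration 2: rows with parent in {9,11} -> n29 (id 13, lev 2).
Iteration 3: no rows with parent in {13}; recursion stops.
Total rows emitted: 4.

4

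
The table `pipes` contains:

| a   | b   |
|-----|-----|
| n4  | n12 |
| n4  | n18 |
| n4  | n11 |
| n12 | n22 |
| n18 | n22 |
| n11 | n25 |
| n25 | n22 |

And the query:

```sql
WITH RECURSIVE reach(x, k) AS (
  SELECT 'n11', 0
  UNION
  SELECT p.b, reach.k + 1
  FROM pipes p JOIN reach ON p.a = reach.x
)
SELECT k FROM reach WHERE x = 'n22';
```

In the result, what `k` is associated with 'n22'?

2

Base: (n11, k=0).
Iteration 1: edges from {n11} -> (n25, k=1).
Iteration 2: edges from {n25} -> (n22, k=2).
Iteration 3: no outgoing edges from {n22}; recursion stops.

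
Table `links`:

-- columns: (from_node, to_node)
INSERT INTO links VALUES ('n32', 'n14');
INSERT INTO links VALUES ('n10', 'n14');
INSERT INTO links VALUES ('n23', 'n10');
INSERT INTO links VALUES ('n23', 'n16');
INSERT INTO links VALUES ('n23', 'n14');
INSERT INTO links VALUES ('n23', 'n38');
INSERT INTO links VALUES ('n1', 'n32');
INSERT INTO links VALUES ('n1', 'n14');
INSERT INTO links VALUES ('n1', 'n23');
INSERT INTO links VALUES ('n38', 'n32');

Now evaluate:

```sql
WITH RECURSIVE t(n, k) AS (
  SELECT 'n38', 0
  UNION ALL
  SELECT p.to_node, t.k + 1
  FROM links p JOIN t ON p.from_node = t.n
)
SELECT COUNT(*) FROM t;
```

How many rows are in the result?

3

Base: (n38, k=0).
Iteration 1: edges from {n38} -> (n32, k=1).
Iteration 2: edges from {n32} -> (n14, k=2).
Iteration 3: no outgoing edges from {n14}; recursion stops.
Total rows emitted: 3.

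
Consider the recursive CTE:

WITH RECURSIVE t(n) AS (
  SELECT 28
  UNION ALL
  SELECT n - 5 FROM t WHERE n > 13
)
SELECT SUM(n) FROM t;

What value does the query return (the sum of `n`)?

82

Base: n=28.
Iteration 1: 28 > 13 holds -> n = 28 - 5 = 23.
Iteration 2: 23 > 13 holds -> n = 23 - 5 = 18.
Iteration 3: 18 > 13 holds -> n = 18 - 5 = 13.
Iteration 4: 13 > 13 fails; recursion stops.
SUM(n) = 28 + 23 + 18 + 13 = 82.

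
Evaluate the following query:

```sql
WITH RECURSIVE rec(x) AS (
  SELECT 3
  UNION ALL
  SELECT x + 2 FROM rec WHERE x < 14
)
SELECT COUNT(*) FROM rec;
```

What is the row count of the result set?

Base: x=3.
Iteration 1: 3 < 14 holds -> x = 3 + 2 = 5.
Iteration 2: 5 < 14 holds -> x = 5 + 2 = 7.
Iteration 3: 7 < 14 holds -> x = 7 + 2 = 9.
Iteration 4: 9 < 14 holds -> x = 9 + 2 = 11.
Iteration 5: 11 < 14 holds -> x = 11 + 2 = 13.
Iteration 6: 13 < 14 holds -> x = 13 + 2 = 15.
Iteration 7: 15 < 14 fails; recursion stops.
Total rows emitted: 7.

7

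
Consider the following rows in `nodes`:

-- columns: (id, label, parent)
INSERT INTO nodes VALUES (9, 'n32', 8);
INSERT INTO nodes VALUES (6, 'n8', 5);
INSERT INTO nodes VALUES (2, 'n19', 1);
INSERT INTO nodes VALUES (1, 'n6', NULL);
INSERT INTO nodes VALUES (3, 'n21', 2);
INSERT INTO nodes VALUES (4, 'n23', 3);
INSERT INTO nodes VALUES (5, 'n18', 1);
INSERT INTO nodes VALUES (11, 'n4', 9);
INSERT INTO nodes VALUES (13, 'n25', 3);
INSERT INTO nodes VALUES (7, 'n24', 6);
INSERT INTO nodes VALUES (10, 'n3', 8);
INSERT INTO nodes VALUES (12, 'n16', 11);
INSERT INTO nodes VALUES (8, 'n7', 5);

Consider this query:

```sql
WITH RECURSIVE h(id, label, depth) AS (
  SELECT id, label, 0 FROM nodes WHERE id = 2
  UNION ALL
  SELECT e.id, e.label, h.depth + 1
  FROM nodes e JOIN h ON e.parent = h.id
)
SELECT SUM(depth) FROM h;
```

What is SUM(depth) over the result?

5

Base: id=2 (n19) at depth 0.
Iteration 1: rows with parent in {2} -> n21 (id 3, depth 1).
Iteration 2: rows with parent in {3} -> n23 (id 4, depth 2), n25 (id 13, depth 2).
Iteration 3: no rows with parent in {4,13}; recursion stops.
SUM(depth) = 0 + 1 + 2 + 2 = 5.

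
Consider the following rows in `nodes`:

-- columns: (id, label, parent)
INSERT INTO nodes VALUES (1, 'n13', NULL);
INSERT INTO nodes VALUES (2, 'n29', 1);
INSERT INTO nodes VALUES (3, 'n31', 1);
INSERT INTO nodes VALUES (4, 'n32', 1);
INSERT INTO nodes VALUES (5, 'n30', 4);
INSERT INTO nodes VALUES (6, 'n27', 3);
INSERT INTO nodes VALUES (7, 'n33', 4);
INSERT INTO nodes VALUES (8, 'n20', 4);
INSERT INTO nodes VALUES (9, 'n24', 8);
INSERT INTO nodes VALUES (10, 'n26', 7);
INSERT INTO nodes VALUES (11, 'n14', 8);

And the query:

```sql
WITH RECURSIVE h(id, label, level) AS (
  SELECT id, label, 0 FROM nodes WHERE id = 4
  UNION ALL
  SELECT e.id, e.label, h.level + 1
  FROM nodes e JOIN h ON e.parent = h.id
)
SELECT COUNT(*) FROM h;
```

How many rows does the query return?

Base: id=4 (n32) at level 0.
Iteration 1: rows with parent in {4} -> n30 (id 5, level 1), n33 (id 7, level 1), n20 (id 8, level 1).
Iteration 2: rows with parent in {5,7,8} -> n24 (id 9, level 2), n26 (id 10, level 2), n14 (id 11, level 2).
Iteration 3: no rows with parent in {9,10,11}; recursion stops.
Total rows emitted: 7.

7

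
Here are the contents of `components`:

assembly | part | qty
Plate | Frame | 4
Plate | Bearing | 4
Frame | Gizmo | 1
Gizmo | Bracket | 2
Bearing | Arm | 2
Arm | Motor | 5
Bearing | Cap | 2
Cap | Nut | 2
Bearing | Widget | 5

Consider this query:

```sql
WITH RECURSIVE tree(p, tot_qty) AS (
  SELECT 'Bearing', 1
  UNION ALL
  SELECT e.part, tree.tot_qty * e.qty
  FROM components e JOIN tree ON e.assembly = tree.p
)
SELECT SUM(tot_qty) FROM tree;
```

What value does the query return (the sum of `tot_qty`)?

24

Base: (Bearing, tot_qty=1).
Iteration 1: components of {Bearing} -> Arm = 1*2 = 2, Cap = 1*2 = 2, Widget = 1*5 = 5.
Iteration 2: components of {Arm,Cap,Widget} -> Motor = 2*5 = 10, Nut = 2*2 = 4.
Iteration 3: no further components; recursion stops.
SUM(tot_qty) = 1 + 2 + 2 + 5 + 10 + 4 = 24.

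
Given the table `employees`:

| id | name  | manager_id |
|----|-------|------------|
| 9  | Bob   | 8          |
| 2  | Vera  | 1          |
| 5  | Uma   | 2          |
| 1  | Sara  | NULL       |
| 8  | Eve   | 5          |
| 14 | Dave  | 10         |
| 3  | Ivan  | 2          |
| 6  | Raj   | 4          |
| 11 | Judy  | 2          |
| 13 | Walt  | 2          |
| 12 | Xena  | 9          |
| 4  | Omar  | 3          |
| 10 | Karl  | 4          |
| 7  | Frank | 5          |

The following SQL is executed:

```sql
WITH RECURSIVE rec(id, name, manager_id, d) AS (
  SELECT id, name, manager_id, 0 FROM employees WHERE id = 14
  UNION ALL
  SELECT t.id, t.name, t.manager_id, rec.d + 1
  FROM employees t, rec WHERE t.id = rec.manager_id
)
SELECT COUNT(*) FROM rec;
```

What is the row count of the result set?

Base: id=14 (Dave), manager_id=10, d 0.
Iteration 1: join on id=10 -> Karl (id 10, manager_id=4, d 1).
Iteration 2: join on id=4 -> Omar (id 4, manager_id=3, d 2).
Iteration 3: join on id=3 -> Ivan (id 3, manager_id=2, d 3).
Iteration 4: join on id=2 -> Vera (id 2, manager_id=1, d 4).
Iteration 5: join on id=1 -> Sara (id 1, manager_id=NULL, d 5).
Iteration 6: manager_id is NULL; no match; recursion stops.
Total rows emitted: 6.

6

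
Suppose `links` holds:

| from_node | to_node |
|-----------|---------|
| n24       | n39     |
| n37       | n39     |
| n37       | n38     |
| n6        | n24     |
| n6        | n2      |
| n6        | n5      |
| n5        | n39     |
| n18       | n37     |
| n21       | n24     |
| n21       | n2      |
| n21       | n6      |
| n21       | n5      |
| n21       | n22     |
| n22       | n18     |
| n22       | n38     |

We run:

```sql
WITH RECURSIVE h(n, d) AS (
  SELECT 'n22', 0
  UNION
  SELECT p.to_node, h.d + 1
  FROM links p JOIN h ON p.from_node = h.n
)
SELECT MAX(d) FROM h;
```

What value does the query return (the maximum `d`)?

Base: (n22, d=0).
Iteration 1: edges from {n22} -> (n18, d=1), (n38, d=1).
Iteration 2: edges from {n18,n38} -> (n37, d=2).
Iteration 3: edges from {n37} -> (n38, d=3), (n39, d=3).
Iteration 4: no outgoing edges from {n38,n39}; recursion stops.
d values: 0, 1, 1, 2, 3, 3; the maximum is 3.

3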